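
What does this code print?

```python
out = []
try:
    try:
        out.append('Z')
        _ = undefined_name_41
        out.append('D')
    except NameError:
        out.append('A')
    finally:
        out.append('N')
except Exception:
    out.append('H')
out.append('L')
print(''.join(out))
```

Execution trace: 'Z' (inner try body) → 'A' (inner except NameError) → 'N' (inner finally) → 'L' (after the try/except). Output: ZANL

Answer: ZANL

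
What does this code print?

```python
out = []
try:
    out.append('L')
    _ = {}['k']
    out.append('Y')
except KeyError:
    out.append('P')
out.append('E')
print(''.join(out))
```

Execution trace: 'L' (try body) → 'P' (except KeyError) → 'E' (after the try/except). Output: LPE

Answer: LPE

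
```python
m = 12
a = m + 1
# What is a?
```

Trace:
`m = 12` → m = 12
`a = m + 1` → a = 13
So a = 13

Answer: 13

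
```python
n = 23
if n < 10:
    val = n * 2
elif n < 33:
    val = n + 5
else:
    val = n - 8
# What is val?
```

Trace:
`n = 23` → n = 23
`if n < 10: ...` → n < 10 is False, n < 33 is True → val = 28
So val = 28

Answer: 28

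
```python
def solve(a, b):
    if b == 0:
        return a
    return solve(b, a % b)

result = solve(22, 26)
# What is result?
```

solve(22, 26) -> solve(26, 22) -> solve(22, 4) -> solve(4, 2) -> solve(2, 0) -> 2

Answer: 2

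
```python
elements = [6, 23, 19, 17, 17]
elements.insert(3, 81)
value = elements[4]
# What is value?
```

Trace:
`elements = [6, 23, 19, 17, 17]` → elements = [6, 23, 19, 17, 17]
`elements.insert(3, 81)` → elements = [6, 23, 19, 81, 17, 17]
`value = elements[4]` → value = 17
So value = 17

Answer: 17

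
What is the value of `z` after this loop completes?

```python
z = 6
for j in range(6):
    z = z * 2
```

Multiply by 2, 6 times: 6 * 2^6 = 384
`z` takes the values: 6 → 12 → 24 → 48 → 96 → 192 → 384

Answer: 384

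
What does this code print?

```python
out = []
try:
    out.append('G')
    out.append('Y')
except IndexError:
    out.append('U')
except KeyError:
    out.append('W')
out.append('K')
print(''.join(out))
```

Execution trace: 'G' (try body) → 'Y' (try body, no exception) → 'K' (after the try/except). Output: GYK

Answer: GYK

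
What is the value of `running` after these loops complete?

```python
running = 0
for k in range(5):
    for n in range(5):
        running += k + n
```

Sum of all k+n for k,n in 5x5
`running` takes the values: 0 → 1 → 3 → 6 → 10 → 11 → 13 → 16 → 20 → 25 → 27 → 30 → 34 → 39 → 45 → 48 → 52 → 57 → 63 → 70 → 74 → 79 → 85 → 92 → 100

Answer: 100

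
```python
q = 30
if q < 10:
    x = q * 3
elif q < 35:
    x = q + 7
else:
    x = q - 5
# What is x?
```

Trace:
`q = 30` → q = 30
`if q < 10: ...` → q < 10 is False, q < 35 is True → x = 37
So x = 37

Answer: 37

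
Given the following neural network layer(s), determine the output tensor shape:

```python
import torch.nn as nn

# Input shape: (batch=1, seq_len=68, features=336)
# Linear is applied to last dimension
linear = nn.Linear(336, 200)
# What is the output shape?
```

Input: (1, 68, 336) -> Output: (1, 68, 200)

Answer: (1, 68, 200)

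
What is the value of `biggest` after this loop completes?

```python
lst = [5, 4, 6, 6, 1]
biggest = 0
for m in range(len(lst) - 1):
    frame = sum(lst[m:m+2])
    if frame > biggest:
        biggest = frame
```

Max sum of 2-element window in [5, 4, 6, 6, 1]
`biggest` takes the values: 0 → 9 → 10 → 12

Answer: 12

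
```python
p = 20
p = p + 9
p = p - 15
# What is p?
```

Trace:
`p = 20` → p = 20
`p = p + 9` → p = 29
`p = p - 15` → p = 14
So p = 14

Answer: 14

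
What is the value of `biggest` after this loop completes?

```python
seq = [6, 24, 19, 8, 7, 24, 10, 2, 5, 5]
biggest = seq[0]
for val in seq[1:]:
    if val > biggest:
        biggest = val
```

Maximum of [6, 24, 19, 8, 7, 24, 10, 2, 5, 5]
`biggest` takes the values: 6 → 24

Answer: 24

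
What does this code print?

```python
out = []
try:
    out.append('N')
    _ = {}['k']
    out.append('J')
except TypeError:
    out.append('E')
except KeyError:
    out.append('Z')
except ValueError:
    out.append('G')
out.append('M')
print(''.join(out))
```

Execution trace: 'N' (try body) → 'Z' (except KeyError) → 'M' (after the try/except). Output: NZM

Answer: NZM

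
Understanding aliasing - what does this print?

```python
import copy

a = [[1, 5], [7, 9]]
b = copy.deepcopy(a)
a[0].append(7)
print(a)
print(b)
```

Key concept: deep copy is fully independent.
Step by step:
`a = [[1, 5], [7, 9]]` → a = [[1, 5], [7, 9]]
`b = copy.deepcopy(a)` → b = [[1, 5], [7, 9]]
`a[0].append(7)` → a = [[1, 5, 7], [7, 9]]
`print(a)` → prints [[1, 5, 7], [7, 9]]
`print(b)` → prints [[1, 5], [7, 9]]

Answer:
[[1, 5, 7], [7, 9]]
[[1, 5], [7, 9]]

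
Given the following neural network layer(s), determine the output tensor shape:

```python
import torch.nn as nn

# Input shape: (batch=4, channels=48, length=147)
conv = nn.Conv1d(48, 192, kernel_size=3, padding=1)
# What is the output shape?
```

Input: (4, 48, 147) -> Output: (4, 192, 147)

Answer: (4, 192, 147)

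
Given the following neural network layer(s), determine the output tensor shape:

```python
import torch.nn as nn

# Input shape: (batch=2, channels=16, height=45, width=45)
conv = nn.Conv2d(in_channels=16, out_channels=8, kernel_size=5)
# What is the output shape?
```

Input: (2, 16, 45, 45) -> Output: (2, 8, 41, 41)

Answer: (2, 8, 41, 41)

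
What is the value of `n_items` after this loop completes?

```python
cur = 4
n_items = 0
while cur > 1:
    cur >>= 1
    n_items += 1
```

Count right shifts until 1
`n_items` takes the values: 0 → 1 → 2

Answer: 2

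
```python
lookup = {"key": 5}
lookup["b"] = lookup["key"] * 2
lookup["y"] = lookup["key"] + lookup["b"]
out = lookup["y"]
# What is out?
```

Trace:
`lookup = {"key": 5}` → lookup = {'key': 5}
`lookup["b"] = lookup["key"] * 2` → lookup = {'key': 5, 'b': 10}
`lookup["y"] = lookup["key"] + lookup["b"]` → lookup = {'key': 5, 'b': 10, 'y': 15}
`out = lookup["y"]` → out = 15
So out = 15

Answer: 15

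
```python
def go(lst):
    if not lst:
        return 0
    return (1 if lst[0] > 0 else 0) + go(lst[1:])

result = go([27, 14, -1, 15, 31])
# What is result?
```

Count of positive elements in [27, 14, -1, 15, 31] = 4

Answer: 4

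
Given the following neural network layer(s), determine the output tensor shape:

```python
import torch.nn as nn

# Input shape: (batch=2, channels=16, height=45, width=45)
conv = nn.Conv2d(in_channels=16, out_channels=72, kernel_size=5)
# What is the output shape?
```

Input: (2, 16, 45, 45) -> Output: (2, 72, 41, 41)

Answer: (2, 72, 41, 41)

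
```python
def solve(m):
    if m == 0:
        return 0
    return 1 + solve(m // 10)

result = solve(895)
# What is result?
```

Count of digits of 895: 3

Answer: 3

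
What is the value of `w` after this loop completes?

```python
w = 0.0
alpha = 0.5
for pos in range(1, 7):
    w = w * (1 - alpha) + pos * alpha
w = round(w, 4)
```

Moving average with lr=0.5
`w` takes the values: 0.0 → 0.5 → 1.25 → 2.125 → 3.0625 → 4.03125 → 5.015625 → 5.0156

Answer: 5.0156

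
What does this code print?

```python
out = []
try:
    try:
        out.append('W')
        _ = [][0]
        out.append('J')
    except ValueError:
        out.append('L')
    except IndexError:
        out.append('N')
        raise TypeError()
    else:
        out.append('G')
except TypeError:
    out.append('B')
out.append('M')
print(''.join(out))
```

Execution trace: 'W' (try body) → 'N' (except IndexError) → 'B' (outer except TypeError) → 'M' (after the try/except). Output: WNBM

Answer: WNBM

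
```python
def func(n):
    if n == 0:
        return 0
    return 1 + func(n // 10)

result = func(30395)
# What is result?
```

Count of digits of 30395: 5

Answer: 5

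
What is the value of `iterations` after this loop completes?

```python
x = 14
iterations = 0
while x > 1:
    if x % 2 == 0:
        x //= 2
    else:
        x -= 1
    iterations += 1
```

Steps to reduce 14 to 1
`iterations` takes the values: 0 → 1 → 2 → 3 → 4 → 5

Answer: 5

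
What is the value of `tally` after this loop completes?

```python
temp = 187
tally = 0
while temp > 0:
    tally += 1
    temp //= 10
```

Count digits by repeated division by 10
`tally` takes the values: 0 → 1 → 2 → 3

Answer: 3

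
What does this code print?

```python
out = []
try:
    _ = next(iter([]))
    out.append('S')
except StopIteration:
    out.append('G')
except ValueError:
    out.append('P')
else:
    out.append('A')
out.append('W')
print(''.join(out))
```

Execution trace: 'G' (except StopIteration) → 'W' (after the try/except). Output: GW

Answer: GW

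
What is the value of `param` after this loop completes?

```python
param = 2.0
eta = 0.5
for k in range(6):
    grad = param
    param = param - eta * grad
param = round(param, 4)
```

Gradient descent: w = 2.0 * (1 - 0.5)^6
`param` takes the values: 2.0 → 1.0 → 0.5 → 0.25 → 0.125 → 0.0625 → 0.03125 → 0.0312

Answer: 0.0312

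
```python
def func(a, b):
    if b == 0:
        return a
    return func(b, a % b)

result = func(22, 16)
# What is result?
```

func(22, 16) -> func(16, 6) -> func(6, 4) -> func(4, 2) -> func(2, 0) -> 2

Answer: 2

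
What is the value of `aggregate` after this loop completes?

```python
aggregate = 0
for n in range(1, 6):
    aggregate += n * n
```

Sum of squares 1² to 5² = 55
`aggregate` takes the values: 0 → 1 → 5 → 14 → 30 → 55

Answer: 55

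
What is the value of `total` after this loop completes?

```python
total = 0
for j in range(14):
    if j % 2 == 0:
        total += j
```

Sum of even numbers 0 to 13
`total` takes the values: 0 → 2 → 6 → 12 → 20 → 30 → 42

Answer: 42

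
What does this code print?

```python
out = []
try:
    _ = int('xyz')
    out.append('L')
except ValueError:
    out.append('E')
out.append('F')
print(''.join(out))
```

Execution trace: 'E' (except ValueError) → 'F' (after the try/except). Output: EF

Answer: EF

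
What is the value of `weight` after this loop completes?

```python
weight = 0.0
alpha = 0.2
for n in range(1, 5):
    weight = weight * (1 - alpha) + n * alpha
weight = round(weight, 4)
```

Moving average with lr=0.2
`weight` takes the values: 0.0 → 0.2 → 0.56 → 1.048 → 1.6384

Answer: 1.6384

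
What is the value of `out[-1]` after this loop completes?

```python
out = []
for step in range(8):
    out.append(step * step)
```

Last element of squares 0 to 7
`out` takes the values: [] → [0] → [0, 1] → [0, 1, 4] → [0, 1, 4, 9] → [0, 1, 4, 9, 16] → [0, 1, 4, 9, 16, 25] → [0, 1, 4, 9, 16, 25, 36] → [0, 1, 4, 9, 16, 25, 36, 49]
So `out[-1]` = 49

Answer: 49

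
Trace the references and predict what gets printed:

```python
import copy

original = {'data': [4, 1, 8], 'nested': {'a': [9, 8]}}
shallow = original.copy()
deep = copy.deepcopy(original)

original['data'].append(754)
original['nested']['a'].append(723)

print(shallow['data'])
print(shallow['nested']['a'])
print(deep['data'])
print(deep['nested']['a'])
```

Key concept: comparing shallow vs deep copy.
Step by step:
`original = {'data': [4, 1, 8], 'nested': {'a': [9, 8]}}` → original = {'data': [4, 1, 8], 'nested': {'a': [9, 8]}}
`shallow = original.copy()` → shallow = {'data': [4, 1, 8], 'nested': {'a': [9, 8]}}
`deep = copy.deepcopy(original)` → deep = {'data': [4, 1, 8], 'nested': {'a': [9, 8]}}
`original['data'].append(754)` → original = {'data': [4, 1, 8, 754], 'nested': {'a': [9, 8]}}; shallow = {'data': [4, 1, 8, 754], 'nested': {'a': [9, 8]}}
`original['nested']['a'].append(723)` → original = {'data': [4, 1, 8, 754], 'nested': {'a': [9, 8, 723]}}; shallow = {'data': [4, 1, 8, 754], 'nested': {'a': [9, 8, 723]}}
`print(shallow['data'])` → prints [4, 1, 8, 754]
`print(shallow['nested']['a'])` → prints [9, 8, 723]
`print(deep['data'])` → prints [4, 1, 8]
`print(deep['nested']['a'])` → prints [9, 8]

Answer:
[4, 1, 8, 754]
[9, 8, 723]
[4, 1, 8]
[9, 8]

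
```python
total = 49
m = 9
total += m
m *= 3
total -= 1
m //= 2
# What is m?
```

Trace:
`total = 49` → total = 49
`m = 9` → m = 9
`total += m` → total = 58
`m *= 3` → m = 27
`total -= 1` → total = 57
`m //= 2` → m = 13
So m = 13

Answer: 13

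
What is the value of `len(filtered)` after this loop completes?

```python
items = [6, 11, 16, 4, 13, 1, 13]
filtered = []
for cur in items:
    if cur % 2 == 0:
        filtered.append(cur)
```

Count even numbers in [6, 11, 16, 4, 13, 1, 13]
`filtered` takes the values: [] → [6] → [6, 16] → [6, 16, 4]
So `len(filtered)` = 3

Answer: 3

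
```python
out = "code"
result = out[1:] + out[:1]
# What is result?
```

Trace:
`out = "code"` → out = 'code'
`result = out[1:] + out[:1]` → result = 'odec'
So result = 'odec'

Answer: 'odec'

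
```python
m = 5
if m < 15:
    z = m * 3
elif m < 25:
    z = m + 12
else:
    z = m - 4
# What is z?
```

Trace:
`m = 5` → m = 5
`if m < 15: ...` → m < 15 is True → z = 15
So z = 15

Answer: 15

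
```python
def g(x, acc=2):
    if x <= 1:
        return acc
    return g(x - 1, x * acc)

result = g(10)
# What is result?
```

Accumulator trace (n, acc): (10, 2) -> (9, 20) -> (8, 180) -> (7, 1440) -> (6, 10080) -> (5, 60480) -> (4, 302400) -> (3, 1209600) -> (2, 3628800) -> (1, 7257600) -> return 7257600

Answer: 7257600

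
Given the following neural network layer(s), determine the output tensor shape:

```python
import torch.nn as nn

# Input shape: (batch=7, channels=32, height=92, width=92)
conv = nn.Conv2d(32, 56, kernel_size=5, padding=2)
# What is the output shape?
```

Input: (7, 32, 92, 92) -> Output: (7, 56, 92, 92)

Answer: (7, 56, 92, 92)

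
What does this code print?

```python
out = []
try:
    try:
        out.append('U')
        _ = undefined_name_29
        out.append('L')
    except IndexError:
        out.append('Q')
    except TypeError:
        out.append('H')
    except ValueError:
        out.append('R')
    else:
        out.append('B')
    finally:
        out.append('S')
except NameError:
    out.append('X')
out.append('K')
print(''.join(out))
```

Execution trace: 'U' (try body) → 'S' (finally) → 'X' (outer except NameError) → 'K' (after the try/except). Output: USXK

Answer: USXK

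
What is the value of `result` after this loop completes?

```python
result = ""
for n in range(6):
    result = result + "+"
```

Repeat '+' 6 times
`result` takes the values: "" → "+" → "++" → "+++" → "++++" → "+++++" → "++++++"

Answer: "++++++"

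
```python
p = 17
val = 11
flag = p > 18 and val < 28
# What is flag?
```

Trace:
`p = 17` → p = 17
`val = 11` → val = 11
`flag = p > 18 and val < 28` → flag = False
So flag = False

Answer: False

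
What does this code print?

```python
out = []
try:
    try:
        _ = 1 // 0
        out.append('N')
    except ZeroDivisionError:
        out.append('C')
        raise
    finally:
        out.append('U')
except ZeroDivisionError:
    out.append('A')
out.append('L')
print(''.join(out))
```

Execution trace: 'C' (except ZeroDivisionError) → 'U' (finally) → 'A' (outer except ZeroDivisionError) → 'L' (after the try/except). Output: CUAL

Answer: CUAL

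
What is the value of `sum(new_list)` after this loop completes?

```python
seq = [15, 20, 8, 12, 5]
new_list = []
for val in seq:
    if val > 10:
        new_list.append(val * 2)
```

Sum of doubled values > 10
`new_list` takes the values: [] → [30] → [30, 40] → [30, 40, 24]
So `sum(new_list)` = 94

Answer: 94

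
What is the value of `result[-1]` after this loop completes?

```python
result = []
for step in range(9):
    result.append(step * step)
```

Last element of squares 0 to 8
`result` takes the values: [] → [0] → [0, 1] → [0, 1, 4] → [0, 1, 4, 9] → [0, 1, 4, 9, 16] → [0, 1, 4, 9, 16, 25] → [0, 1, 4, 9, 16, 25, 36] → [0, 1, 4, 9, 16, 25, 36, 49] → [0, 1, 4, 9, 16, 25, 36, 49, 64]
So `result[-1]` = 64

Answer: 64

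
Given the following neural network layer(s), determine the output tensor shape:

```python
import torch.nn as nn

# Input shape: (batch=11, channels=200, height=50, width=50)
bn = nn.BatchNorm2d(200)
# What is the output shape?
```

Input: (11, 200, 50, 50) -> Output: (11, 200, 50, 50)

Answer: (11, 200, 50, 50)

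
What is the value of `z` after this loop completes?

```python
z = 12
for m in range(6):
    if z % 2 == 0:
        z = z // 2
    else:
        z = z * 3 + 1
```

Collatz-style transformation from 12
`z` takes the values: 12 → 6 → 3 → 10 → 5 → 16 → 8

Answer: 8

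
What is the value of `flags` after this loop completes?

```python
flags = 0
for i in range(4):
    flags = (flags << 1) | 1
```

Build 4 consecutive 1-bits: 0b1111
`flags` takes the values: 0 → 1 → 3 → 7 → 15

Answer: 15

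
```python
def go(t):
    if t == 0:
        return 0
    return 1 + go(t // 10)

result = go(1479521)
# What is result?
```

Count of digits of 1479521: 7

Answer: 7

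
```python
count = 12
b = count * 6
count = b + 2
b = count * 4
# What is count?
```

Trace:
`count = 12` → count = 12
`b = count * 6` → b = 72
`count = b + 2` → count = 74
`b = count * 4` → b = 296
So count = 74

Answer: 74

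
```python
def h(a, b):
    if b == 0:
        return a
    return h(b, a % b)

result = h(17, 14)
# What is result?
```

h(17, 14) -> h(14, 3) -> h(3, 2) -> h(2, 1) -> h(1, 0) -> 1

Answer: 1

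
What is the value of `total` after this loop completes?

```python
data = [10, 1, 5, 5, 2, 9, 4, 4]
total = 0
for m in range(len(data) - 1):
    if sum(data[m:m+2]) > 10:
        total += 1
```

Count windows with sum > 10
`total` takes the values: 0 → 1 → 2 → 3

Answer: 3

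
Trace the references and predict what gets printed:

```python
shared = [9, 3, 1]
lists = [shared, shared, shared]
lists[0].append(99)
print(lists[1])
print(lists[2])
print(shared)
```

Key concept: list of same reference.
Step by step:
`shared = [9, 3, 1]` → shared = [9, 3, 1]
`lists = [shared, shared, shared]` → lists = [[9, 3, 1], [9, 3, 1], [9, 3, 1]]
`lists[0].append(99)` → shared = [9, 3, 1, 99]; lists = [[9, 3, 1, 99], [9, 3, 1, 99], [9, 3, 1, 99]]
`print(lists[1])` → prints [9, 3, 1, 99]
`print(lists[2])` → prints [9, 3, 1, 99]
`print(shared)` → prints [9, 3, 1, 99]

Answer:
[9, 3, 1, 99]
[9, 3, 1, 99]
[9, 3, 1, 99]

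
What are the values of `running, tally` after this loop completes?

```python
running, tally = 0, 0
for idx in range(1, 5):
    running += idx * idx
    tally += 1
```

Sum of squares and count
`running, tally` takes the values: (0, 0) → (1, 0) → (1, 1) → (5, 1) → (5, 2) → (14, 2) → (14, 3) → (30, 3) → (30, 4)

Answer: 30, 4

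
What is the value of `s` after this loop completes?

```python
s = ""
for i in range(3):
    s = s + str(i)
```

Concatenate digits 0 to 2
`s` takes the values: "" → "0" → "01" → "012"

Answer: "012"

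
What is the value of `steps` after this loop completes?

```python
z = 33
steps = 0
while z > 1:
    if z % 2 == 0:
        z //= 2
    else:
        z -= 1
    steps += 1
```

Steps to reduce 33 to 1
`steps` takes the values: 0 → 1 → 2 → 3 → 4 → 5 → 6

Answer: 6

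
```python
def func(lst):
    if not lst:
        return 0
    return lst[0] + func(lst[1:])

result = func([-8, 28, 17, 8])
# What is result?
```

(-8) + 28 + 17 + 8 + 0 = 45

Answer: 45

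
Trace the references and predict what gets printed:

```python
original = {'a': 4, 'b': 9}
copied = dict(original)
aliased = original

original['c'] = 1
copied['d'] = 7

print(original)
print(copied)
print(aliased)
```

Key concept: dict() creates copy, assignment creates alias.
Step by step:
`original = {'a': 4, 'b': 9}` → original = {'a': 4, 'b': 9}
`copied = dict(original)` → copied = {'a': 4, 'b': 9}
`aliased = original` → aliased = {'a': 4, 'b': 9} (same object as original)
`original['c'] = 1` → original = {'a': 4, 'b': 9, 'c': 1} (same object as aliased); aliased = {'a': 4, 'b': 9, 'c': 1} (same object as original)
`copied['d'] = 7` → copied = {'a': 4, 'b': 9, 'd': 7}
`print(original)` → prints {'a': 4, 'b': 9, 'c': 1}
`print(copied)` → prints {'a': 4, 'b': 9, 'd': 7}
`print(aliased)` → prints {'a': 4, 'b': 9, 'c': 1}

Answer:
{'a': 4, 'b': 9, 'c': 1}
{'a': 4, 'b': 9, 'd': 7}
{'a': 4, 'b': 9, 'c': 1}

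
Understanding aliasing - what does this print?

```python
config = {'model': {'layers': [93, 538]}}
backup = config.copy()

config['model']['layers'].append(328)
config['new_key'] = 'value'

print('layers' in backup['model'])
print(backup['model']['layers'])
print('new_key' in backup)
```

Key concept: shallow copy gotcha with nested dict.
Step by step:
`config = {'model': {'layers': [93, 538]}}` → config = {'model': {'layers': [93, 538]}}
`backup = config.copy()` → backup = {'model': {'layers': [93, 538]}}
`config['model']['layers'].append(328)` → config = {'model': {'layers': [93, 538, 328]}}; backup = {'model': {'layers': [93, 538, 328]}}
`config['new_key'] = 'value'` → config = {'model': {'layers': [93, 538, 328]}, 'new_key': 'value'}
`print('layers' in backup['model'])` → prints True
`print(backup['model']['layers'])` → prints [93, 538, 328]
`print('new_key' in backup)` → prints False

Answer:
True
[93, 538, 328]
False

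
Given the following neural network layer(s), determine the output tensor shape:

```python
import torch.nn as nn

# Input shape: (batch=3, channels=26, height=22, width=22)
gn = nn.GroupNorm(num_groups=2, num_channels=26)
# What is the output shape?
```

Input: (3, 26, 22, 22) -> Output: (3, 26, 22, 22)

Answer: (3, 26, 22, 22)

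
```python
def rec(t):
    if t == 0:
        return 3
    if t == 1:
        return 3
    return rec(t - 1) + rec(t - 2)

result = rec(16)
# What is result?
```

Build up from base cases: rec(0)=3, rec(1)=3, rec(2)=6, rec(3)=9, rec(4)=15, rec(5)=24, rec(6)=39, ..., rec(16)=4791

Answer: 4791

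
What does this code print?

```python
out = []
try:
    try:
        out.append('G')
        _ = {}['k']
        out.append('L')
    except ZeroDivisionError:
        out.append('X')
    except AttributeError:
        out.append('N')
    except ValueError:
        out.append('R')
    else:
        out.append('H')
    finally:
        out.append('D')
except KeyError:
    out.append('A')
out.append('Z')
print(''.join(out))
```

Execution trace: 'G' (try body) → 'D' (finally) → 'A' (outer except KeyError) → 'Z' (after the try/except). Output: GDAZ

Answer: GDAZ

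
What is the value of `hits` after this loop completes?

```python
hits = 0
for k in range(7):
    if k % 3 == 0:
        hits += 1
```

Count numbers divisible by 3 in range(7)
`hits` takes the values: 0 → 1 → 2 → 3

Answer: 3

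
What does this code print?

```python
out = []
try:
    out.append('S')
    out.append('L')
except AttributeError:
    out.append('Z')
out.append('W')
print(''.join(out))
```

Execution trace: 'S' (try body) → 'L' (try body, no exception) → 'W' (after the try/except). Output: SLW

Answer: SLW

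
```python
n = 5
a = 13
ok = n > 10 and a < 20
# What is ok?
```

Trace:
`n = 5` → n = 5
`a = 13` → a = 13
`ok = n > 10 and a < 20` → ok = False
So ok = False

Answer: False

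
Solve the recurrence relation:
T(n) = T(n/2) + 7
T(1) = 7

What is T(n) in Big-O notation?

Each step divides n by 2 and adds 7. After log_2(n) steps we reach T(1)=7. So T(n) = 7·log_2(n) + 7 = O(log n).

Answer: O(log n)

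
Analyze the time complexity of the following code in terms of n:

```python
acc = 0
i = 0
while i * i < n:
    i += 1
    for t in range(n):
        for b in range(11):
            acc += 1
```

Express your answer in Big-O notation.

Each loop level contributes: √n × n × 1. Multiplying the contributions gives O(n√n).

Answer: O(n√n)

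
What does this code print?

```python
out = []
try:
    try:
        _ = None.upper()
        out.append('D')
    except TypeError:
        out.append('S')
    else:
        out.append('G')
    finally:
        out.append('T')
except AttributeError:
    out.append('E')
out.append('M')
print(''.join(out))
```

Execution trace: 'T' (inner finally) → 'E' (outer except AttributeError) → 'M' (after the try/except). Output: TEM

Answer: TEM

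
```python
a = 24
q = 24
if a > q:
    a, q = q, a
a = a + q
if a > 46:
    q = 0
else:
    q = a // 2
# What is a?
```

Trace:
`a = 24` → a = 24
`q = 24` → q = 24
`if a > q: ...` → a > q is False → no variable changes
`a = a + q` → a = 48
`if a > 46: ...` → a > 46 is True → q = 0
So a = 48

Answer: 48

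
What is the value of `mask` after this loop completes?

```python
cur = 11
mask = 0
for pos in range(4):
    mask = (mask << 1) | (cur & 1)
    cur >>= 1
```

Reverse lowest 4 bits of 11
`mask` takes the values: 0 → 1 → 3 → 6 → 13

Answer: 13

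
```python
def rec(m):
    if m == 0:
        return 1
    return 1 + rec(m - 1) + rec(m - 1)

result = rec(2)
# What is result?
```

rec(m) = 1 + 2·rec(m-1), rec(0)=1. Closed form: (1+1)·2^2 - 1 = 7.

Answer: 7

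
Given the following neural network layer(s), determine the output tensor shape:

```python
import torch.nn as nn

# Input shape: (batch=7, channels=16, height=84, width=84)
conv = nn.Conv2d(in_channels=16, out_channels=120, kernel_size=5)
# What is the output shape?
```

Input: (7, 16, 84, 84) -> Output: (7, 120, 80, 80)

Answer: (7, 120, 80, 80)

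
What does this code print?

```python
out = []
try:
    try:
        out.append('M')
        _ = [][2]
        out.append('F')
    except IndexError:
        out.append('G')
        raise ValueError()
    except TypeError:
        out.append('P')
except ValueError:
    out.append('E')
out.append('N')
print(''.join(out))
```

Execution trace: 'M' (inner try body) → 'G' (inner except IndexError) → 'E' (outer except ValueError) → 'N' (after the try/except). Output: MGEN

Answer: MGEN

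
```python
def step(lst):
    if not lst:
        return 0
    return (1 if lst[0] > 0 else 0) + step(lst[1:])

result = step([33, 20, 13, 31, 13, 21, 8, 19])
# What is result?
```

Count of positive elements in [33, 20, 13, 31, 13, 21, 8, 19] = 8

Answer: 8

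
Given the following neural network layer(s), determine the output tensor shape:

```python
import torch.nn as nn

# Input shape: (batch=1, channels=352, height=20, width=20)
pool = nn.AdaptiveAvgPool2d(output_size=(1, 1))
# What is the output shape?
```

Input: (1, 352, 20, 20) -> Output: (1, 352, 1, 1)

Answer: (1, 352, 1, 1)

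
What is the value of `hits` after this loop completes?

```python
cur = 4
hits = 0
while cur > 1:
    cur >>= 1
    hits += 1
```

Count right shifts until 1
`hits` takes the values: 0 → 1 → 2

Answer: 2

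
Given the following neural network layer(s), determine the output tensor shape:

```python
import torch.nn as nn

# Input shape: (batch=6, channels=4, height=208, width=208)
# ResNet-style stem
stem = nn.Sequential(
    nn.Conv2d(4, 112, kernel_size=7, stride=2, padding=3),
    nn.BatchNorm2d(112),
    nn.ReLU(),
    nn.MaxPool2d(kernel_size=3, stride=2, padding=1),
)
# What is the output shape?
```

Input: (6, 4, 208, 208) -> after Conv2d 7x7 stride=2: (6, 112, 104, 104) -> Output: (6, 112, 52, 52)

Answer: (6, 112, 52, 52)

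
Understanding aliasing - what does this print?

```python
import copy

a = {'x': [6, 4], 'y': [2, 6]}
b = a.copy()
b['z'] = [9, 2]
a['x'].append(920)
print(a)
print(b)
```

Key concept: shallow copy of dict with mutable values.
Step by step:
`a = {'x': [6, 4], 'y': [2, 6]}` → a = {'x': [6, 4], 'y': [2, 6]}
`b = a.copy()` → b = {'x': [6, 4], 'y': [2, 6]}
`b['z'] = [9, 2]` → b = {'x': [6, 4], 'y': [2, 6], 'z': [9, 2]}
`a['x'].append(920)` → a = {'x': [6, 4, 920], 'y': [2, 6]}; b = {'x': [6, 4, 920], 'y': [2, 6], 'z': [9, 2]}
`print(a)` → prints {'x': [6, 4, 920], 'y': [2, 6]}
`print(b)` → prints {'x': [6, 4, 920], 'y': [2, 6], 'z': [9, 2]}

Answer:
{'x': [6, 4, 920], 'y': [2, 6]}
{'x': [6, 4, 920], 'y': [2, 6], 'z': [9, 2]}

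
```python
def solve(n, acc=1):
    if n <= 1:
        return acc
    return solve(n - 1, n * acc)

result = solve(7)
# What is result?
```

Accumulator trace (n, acc): (7, 1) -> (6, 7) -> (5, 42) -> (4, 210) -> (3, 840) -> (2, 2520) -> (1, 5040) -> return 5040

Answer: 5040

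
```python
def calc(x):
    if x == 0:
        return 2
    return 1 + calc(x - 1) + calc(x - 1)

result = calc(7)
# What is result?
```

calc(x) = 1 + 2·calc(x-1), calc(0)=2. Closed form: (2+1)·2^7 - 1 = 383.

Answer: 383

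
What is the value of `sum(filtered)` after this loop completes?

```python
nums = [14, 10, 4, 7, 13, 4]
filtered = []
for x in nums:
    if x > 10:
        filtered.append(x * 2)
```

Sum of doubled values > 10
`filtered` takes the values: [] → [28] → [28, 26]
So `sum(filtered)` = 54

Answer: 54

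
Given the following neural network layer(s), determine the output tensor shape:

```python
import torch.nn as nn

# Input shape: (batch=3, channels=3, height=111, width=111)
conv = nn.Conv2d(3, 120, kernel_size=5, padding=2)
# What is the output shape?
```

Input: (3, 3, 111, 111) -> Output: (3, 120, 111, 111)

Answer: (3, 120, 111, 111)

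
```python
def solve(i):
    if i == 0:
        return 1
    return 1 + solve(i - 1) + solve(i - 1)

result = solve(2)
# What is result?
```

solve(i) = 1 + 2·solve(i-1), solve(0)=1. Closed form: (1+1)·2^2 - 1 = 7.

Answer: 7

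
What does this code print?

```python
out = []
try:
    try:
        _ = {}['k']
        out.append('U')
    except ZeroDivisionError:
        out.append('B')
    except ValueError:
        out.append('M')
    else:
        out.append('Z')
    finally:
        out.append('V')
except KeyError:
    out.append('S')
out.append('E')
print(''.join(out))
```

Execution trace: 'V' (finally) → 'S' (outer except KeyError) → 'E' (after the try/except). Output: VSE

Answer: VSE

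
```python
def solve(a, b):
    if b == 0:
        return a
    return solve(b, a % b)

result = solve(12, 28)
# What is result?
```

solve(12, 28) -> solve(28, 12) -> solve(12, 4) -> solve(4, 0) -> 4

Answer: 4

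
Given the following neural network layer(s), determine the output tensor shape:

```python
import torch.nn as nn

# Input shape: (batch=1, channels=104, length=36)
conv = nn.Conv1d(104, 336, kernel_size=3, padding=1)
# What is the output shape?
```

Input: (1, 104, 36) -> Output: (1, 336, 36)

Answer: (1, 336, 36)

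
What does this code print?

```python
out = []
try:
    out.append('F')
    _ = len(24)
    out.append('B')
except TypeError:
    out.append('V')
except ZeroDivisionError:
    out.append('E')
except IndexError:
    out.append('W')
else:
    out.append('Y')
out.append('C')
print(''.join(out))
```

Execution trace: 'F' (try body) → 'V' (except TypeError) → 'C' (after the try/except). Output: FVC

Answer: FVC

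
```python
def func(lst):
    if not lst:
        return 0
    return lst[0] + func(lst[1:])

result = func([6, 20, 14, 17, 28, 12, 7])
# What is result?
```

6 + 20 + 14 + 17 + 28 + 12 + 7 + 0 = 104

Answer: 104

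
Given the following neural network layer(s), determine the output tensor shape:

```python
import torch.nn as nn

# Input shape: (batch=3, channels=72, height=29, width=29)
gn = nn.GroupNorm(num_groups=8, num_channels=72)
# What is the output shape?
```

Input: (3, 72, 29, 29) -> Output: (3, 72, 29, 29)

Answer: (3, 72, 29, 29)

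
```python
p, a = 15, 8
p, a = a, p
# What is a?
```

Trace:
`p, a = 15, 8` → p = 15; a = 8
`p, a = a, p` → p = 8; a = 15
So a = 15

Answer: 15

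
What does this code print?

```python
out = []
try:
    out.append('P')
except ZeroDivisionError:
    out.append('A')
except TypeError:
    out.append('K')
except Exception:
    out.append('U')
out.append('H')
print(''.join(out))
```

Execution trace: 'P' (try body, no exception) → 'H' (after the try/except). Output: PH

Answer: PH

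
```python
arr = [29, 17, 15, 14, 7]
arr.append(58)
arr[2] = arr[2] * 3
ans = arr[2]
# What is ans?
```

Trace:
`arr = [29, 17, 15, 14, 7]` → arr = [29, 17, 15, 14, 7]
`arr.append(58)` → arr = [29, 17, 15, 14, 7, 58]
`arr[2] = arr[2] * 3` → arr = [29, 17, 45, 14, 7, 58]
`ans = arr[2]` → ans = 45
So ans = 45

Answer: 45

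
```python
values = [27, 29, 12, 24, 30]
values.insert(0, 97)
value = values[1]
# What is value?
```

Trace:
`values = [27, 29, 12, 24, 30]` → values = [27, 29, 12, 24, 30]
`values.insert(0, 97)` → values = [97, 27, 29, 12, 24, 30]
`value = values[1]` → value = 27
So value = 27

Answer: 27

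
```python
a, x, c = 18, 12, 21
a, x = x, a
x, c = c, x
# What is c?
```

Trace:
`a, x, c = 18, 12, 21` → a = 18; x = 12; c = 21
`a, x = x, a` → a = 12; x = 18
`x, c = c, x` → x = 21; c = 18
So c = 18

Answer: 18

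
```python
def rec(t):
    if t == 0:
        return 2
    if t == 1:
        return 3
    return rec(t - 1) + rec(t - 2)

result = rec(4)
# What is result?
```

Build up from base cases: rec(0)=2, rec(1)=3, rec(2)=5, rec(3)=8, rec(4)=13

Answer: 13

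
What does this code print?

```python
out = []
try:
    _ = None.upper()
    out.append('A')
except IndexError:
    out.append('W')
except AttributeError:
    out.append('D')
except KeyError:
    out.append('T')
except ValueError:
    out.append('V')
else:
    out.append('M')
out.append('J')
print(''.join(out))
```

Execution trace: 'D' (except AttributeError) → 'J' (after the try/except). Output: DJ

Answer: DJ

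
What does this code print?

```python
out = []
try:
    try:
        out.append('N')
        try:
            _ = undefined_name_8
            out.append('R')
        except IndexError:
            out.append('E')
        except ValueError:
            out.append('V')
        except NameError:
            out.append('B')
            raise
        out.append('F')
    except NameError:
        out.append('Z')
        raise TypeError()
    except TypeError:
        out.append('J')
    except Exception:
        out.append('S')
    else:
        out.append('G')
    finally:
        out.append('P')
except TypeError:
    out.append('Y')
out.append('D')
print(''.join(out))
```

Execution trace: 'N' (try body) → 'B' (inner except NameError) → 'Z' (except NameError) → 'P' (finally) → 'Y' (outer except TypeError) → 'D' (after the try/except). Output: NBZPYD

Answer: NBZPYD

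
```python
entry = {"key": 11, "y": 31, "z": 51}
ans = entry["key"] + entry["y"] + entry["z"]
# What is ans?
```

Trace:
`entry = {"key": 11, "y": 31, "z": 51}` → entry = {'key': 11, 'y': 31, 'z': 51}
`ans = entry["key"] + entry["y"] + entry["z"]` → ans = 93
So ans = 93

Answer: 93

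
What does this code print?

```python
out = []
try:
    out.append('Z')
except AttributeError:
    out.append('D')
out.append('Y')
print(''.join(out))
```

Execution trace: 'Z' (try body, no exception) → 'Y' (after the try/except). Output: ZY

Answer: ZY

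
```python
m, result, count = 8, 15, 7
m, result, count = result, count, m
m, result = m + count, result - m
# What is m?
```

Trace:
`m, result, count = 8, 15, 7` → m = 8; result = 15; count = 7
`m, result, count = result, count, m` → m = 15; result = 7; count = 8
`m, result = m + count, result - m` → m = 23; result = -8
So m = 23

Answer: 23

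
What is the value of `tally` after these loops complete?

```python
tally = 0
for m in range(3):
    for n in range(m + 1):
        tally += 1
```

Triangle: 1 + 2 + ... + 3
`tally` takes the values: 0 → 1 → 2 → 3 → 4 → 5 → 6

Answer: 6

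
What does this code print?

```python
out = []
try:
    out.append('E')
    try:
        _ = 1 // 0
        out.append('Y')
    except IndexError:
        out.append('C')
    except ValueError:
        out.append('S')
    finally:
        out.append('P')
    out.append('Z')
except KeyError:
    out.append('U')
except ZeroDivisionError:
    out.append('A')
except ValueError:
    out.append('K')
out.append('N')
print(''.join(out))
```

Execution trace: 'E' (try body) → 'P' (inner finally) → 'A' (except ZeroDivisionError) → 'N' (after the try/except). Output: EPAN

Answer: EPAN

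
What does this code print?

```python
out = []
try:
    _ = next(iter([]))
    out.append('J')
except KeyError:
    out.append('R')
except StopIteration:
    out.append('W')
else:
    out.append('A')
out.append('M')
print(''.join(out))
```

Execution trace: 'W' (except StopIteration) → 'M' (after the try/except). Output: WM

Answer: WM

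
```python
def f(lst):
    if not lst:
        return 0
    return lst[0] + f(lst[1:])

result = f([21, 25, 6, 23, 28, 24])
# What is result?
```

21 + 25 + 6 + 23 + 28 + 24 + 0 = 127

Answer: 127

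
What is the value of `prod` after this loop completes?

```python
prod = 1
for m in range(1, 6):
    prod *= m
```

5! = 120
`prod` takes the values: 1 → 2 → 6 → 24 → 120

Answer: 120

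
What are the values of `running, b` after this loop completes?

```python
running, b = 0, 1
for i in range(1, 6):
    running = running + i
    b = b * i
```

Sum and factorial of 1 to 5
`running, b` takes the values: (0, 1) → (1, 1) → (3, 1) → (3, 2) → (6, 2) → (6, 6) → (10, 6) → (10, 24) → (15, 24) → (15, 120)

Answer: 15, 120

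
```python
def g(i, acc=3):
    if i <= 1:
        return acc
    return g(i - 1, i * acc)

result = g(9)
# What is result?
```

Accumulator trace (n, acc): (9, 3) -> (8, 27) -> (7, 216) -> (6, 1512) -> (5, 9072) -> (4, 45360) -> (3, 181440) -> (2, 544320) -> (1, 1088640) -> return 1088640

Answer: 1088640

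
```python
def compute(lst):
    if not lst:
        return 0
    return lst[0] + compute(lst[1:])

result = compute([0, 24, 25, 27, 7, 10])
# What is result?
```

0 + 24 + 25 + 27 + 7 + 10 + 0 = 93

Answer: 93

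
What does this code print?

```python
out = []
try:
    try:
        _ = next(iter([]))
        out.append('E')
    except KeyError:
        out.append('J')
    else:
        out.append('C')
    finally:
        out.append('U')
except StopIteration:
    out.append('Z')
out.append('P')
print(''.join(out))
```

Execution trace: 'U' (finally) → 'Z' (outer except StopIteration) → 'P' (after the try/except). Output: UZP

Answer: UZP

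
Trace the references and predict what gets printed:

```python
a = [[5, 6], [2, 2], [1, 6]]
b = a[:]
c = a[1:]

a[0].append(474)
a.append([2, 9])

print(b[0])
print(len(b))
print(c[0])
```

Key concept: slice with nested mutation.
Step by step:
`a = [[5, 6], [2, 2], [1, 6]]` → a = [[5, 6], [2, 2], [1, 6]]
`b = a[:]` → b = [[5, 6], [2, 2], [1, 6]]
`c = a[1:]` → c = [[2, 2], [1, 6]]
`a[0].append(474)` → a = [[5, 6, 474], [2, 2], [1, 6]]; b = [[5, 6, 474], [2, 2], [1, 6]]
`a.append([2, 9])` → a = [[5, 6, 474], [2, 2], [1, 6], [2, 9]]
`print(b[0])` → prints [5, 6, 474]
`print(len(b))` → prints 3
`print(c[0])` → prints [2, 2]

Answer:
[5, 6, 474]
3
[2, 2]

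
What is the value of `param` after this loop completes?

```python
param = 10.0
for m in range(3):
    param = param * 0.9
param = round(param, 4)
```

Exponential decay: 10.0 * 0.9^3
`param` takes the values: 10.0 → 9.0 → 8.1 → 7.29

Answer: 7.29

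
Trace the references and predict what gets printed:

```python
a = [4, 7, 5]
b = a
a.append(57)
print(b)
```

Key concept: basic list aliasing.
Step by step:
`a = [4, 7, 5]` → a = [4, 7, 5]
`b = a` → b = [4, 7, 5] (same object as a)
`a.append(57)` → a = [4, 7, 5, 57] (same object as b); b = [4, 7, 5, 57] (same object as a)
`print(b)` → prints [4, 7, 5, 57]

Answer: [4, 7, 5, 57]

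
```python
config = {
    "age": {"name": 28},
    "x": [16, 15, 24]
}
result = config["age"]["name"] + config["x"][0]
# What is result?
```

Trace:
`config = { ...` → config = {'age': {'name': 28}, 'x': [16, 15, 24]}
`result = config["age"]["name"] + config["x"][0]` → result = 44
So result = 44

Answer: 44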